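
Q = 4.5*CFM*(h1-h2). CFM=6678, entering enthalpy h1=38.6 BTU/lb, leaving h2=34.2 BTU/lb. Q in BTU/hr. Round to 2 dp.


Q = 4.5 * 6678 * (38.6 - 34.2) = 132224.40 BTU/hr

132224.40 BTU/hr


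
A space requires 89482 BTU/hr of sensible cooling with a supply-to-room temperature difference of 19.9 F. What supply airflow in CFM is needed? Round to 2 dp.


CFM = 89482 / (1.08 * 19.9) = 4163.50

4163.50 CFM


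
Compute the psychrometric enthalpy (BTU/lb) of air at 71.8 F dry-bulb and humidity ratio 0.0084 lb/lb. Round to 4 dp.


h = 0.24*71.8 + 0.0084*(1061+0.444*71.8) = 26.4122 BTU/lb

26.4122 BTU/lb


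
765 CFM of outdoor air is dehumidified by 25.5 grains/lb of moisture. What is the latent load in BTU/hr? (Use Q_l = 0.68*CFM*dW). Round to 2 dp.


Q = 0.68 * 765 * 25.5 = 13265.10 BTU/hr

13265.10 BTU/hr


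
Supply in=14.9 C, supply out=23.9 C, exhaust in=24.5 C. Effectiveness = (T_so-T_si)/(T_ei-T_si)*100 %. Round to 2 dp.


eff = (23.9-14.9)/(24.5-14.9)*100 = 93.75 %

93.75 %


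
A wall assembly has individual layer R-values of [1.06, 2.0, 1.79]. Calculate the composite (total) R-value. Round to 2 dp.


R_total = 1.06 + 2.0 + 1.79 = 4.85

4.85


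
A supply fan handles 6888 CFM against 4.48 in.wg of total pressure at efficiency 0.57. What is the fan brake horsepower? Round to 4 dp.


BHP = 6888 * 4.48 / (6356 * 0.57) = 8.5175 hp

8.5175 hp


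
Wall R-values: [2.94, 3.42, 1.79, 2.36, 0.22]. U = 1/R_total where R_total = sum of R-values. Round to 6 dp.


R_total = 2.94 + 3.42 + 1.79 + 2.36 + 0.22 = 10.73
U = 1/10.73 = 0.093197

0.093197


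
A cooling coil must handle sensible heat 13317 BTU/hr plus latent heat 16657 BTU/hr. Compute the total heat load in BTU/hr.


Qt = 13317 + 16657 = 29974 BTU/hr

29974 BTU/hr


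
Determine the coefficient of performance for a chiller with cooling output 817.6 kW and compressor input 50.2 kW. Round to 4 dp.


COP = 817.6 / 50.2 = 16.2869

16.2869


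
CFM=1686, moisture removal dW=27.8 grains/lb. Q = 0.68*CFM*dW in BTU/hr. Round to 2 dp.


Q = 0.68 * 1686 * 27.8 = 31872.14 BTU/hr

31872.14 BTU/hr


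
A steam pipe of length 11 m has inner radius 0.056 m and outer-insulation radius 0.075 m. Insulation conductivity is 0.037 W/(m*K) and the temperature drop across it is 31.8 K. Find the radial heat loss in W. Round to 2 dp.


Q = 2*pi*0.037*11*31.8/ln(0.075/0.056) = 278.37 W

278.37 W


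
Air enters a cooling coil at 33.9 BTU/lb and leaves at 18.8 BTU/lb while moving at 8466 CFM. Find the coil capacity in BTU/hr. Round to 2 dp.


Q = 4.5 * 8466 * (33.9 - 18.8) = 575264.70 BTU/hr

575264.70 BTU/hr


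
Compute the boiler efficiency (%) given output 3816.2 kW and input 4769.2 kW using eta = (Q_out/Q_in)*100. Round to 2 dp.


eta = (3816.2/4769.2)*100 = 80.02 %

80.02 %


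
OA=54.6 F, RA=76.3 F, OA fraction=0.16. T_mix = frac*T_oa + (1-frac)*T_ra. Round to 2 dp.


T_mix = 0.16*54.6 + 0.84*76.3 = 72.83 F

72.83 F


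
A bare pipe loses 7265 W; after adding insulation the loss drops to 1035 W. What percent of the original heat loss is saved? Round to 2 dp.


Savings = ((7265-1035)/7265)*100 = 85.75 %

85.75 %


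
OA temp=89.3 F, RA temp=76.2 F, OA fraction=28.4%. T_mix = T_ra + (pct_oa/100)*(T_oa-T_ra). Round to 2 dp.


T_mix = 76.2 + (28.4/100)*(89.3-76.2) = 79.92 F

79.92 F


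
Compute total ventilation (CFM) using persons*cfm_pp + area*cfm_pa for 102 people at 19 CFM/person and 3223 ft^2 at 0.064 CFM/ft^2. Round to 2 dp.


Total = 102*19 + 3223*0.064 = 2144.27 CFM

2144.27 CFM


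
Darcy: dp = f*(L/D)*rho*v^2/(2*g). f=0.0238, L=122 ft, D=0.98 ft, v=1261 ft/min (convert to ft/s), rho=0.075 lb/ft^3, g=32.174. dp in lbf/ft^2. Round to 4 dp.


v_fps = 1261/60 = 21.0167 ft/s
dp = 0.0238*(122/0.98)*0.075*21.0167^2/(2*32.174) = 1.5253 lbf/ft^2

1.5253 lbf/ft^2


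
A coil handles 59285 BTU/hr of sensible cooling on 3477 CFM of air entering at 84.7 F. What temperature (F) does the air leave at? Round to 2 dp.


dT = 59285/(1.08*3477) = 15.7876
T_leave = 84.7 - 15.7876 = 68.91 F

68.91 F


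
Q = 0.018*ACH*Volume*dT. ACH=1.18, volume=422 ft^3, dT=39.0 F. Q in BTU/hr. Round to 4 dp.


Q = 0.018 * 1.18 * 422 * 39.0 = 349.5679 BTU/hr

349.5679 BTU/hr


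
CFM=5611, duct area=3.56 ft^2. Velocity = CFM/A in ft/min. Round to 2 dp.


V = 5611 / 3.56 = 1576.12 ft/min

1576.12 ft/min


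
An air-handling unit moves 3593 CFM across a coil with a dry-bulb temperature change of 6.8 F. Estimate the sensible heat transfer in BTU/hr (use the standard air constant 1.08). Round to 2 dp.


Q = 1.08 * 3593 * 6.8 = 26386.99 BTU/hr

26386.99 BTU/hr


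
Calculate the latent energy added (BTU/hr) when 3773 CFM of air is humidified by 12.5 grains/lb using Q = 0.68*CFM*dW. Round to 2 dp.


Q = 0.68 * 3773 * 12.5 = 32070.50 BTU/hr

32070.50 BTU/hr


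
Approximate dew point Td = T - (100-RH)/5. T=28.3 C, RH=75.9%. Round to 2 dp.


Td = 28.3 - (100-75.9)/5 = 23.48 C

23.48 C


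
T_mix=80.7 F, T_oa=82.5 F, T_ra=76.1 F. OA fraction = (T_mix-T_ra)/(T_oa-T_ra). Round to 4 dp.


frac = (80.7 - 76.1) / (82.5 - 76.1) = 0.7188

0.7188


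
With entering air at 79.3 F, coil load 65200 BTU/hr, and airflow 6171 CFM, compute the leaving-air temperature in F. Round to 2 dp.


dT = 65200/(1.08*6171) = 9.7829
T_leave = 79.3 - 9.7829 = 69.52 F

69.52 F


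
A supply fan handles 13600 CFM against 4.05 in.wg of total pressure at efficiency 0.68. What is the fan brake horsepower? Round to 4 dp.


BHP = 13600 * 4.05 / (6356 * 0.68) = 12.7439 hp

12.7439 hp


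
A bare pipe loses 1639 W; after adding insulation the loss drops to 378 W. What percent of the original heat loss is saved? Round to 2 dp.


Savings = ((1639-378)/1639)*100 = 76.94 %

76.94 %


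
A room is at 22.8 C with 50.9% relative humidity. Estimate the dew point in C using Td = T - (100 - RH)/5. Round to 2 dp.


Td = 22.8 - (100-50.9)/5 = 12.98 C

12.98 C


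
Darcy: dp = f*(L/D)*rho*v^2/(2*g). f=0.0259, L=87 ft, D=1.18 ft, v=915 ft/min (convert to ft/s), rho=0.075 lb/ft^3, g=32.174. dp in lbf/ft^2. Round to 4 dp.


v_fps = 915/60 = 15.25 ft/s
dp = 0.0259*(87/1.18)*0.075*15.25^2/(2*32.174) = 0.5176 lbf/ft^2

0.5176 lbf/ft^2


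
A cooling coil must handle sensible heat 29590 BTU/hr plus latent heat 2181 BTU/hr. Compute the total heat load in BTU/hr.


Qt = 29590 + 2181 = 31771 BTU/hr

31771 BTU/hr


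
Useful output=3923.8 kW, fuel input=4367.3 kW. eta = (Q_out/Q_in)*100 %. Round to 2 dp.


eta = (3923.8/4367.3)*100 = 89.84 %

89.84 %


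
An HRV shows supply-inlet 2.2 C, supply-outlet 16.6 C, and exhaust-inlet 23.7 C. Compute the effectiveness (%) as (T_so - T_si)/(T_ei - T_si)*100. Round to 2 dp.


eff = (16.6-2.2)/(23.7-2.2)*100 = 66.98 %

66.98 %


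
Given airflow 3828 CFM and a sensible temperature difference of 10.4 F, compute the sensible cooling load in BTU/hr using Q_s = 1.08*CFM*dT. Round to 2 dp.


Q = 1.08 * 3828 * 10.4 = 42996.10 BTU/hr

42996.10 BTU/hr


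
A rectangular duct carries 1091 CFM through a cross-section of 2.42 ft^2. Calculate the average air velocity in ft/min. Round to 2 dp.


V = 1091 / 2.42 = 450.83 ft/min

450.83 ft/min


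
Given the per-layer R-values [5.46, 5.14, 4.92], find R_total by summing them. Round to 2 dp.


R_total = 5.46 + 5.14 + 4.92 = 15.52

15.52


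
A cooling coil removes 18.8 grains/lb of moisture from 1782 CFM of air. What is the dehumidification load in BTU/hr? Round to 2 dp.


Q = 0.68 * 1782 * 18.8 = 22781.09 BTU/hr

22781.09 BTU/hr


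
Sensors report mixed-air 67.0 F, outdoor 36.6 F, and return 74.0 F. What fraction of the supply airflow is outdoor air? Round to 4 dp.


frac = (67.0 - 74.0) / (36.6 - 74.0) = 0.1872

0.1872


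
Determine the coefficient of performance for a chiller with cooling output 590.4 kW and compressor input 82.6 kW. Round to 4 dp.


COP = 590.4 / 82.6 = 7.1477

7.1477


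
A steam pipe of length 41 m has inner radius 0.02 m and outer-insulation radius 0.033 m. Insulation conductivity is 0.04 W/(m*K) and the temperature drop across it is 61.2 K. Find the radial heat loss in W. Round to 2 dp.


Q = 2*pi*0.04*41*61.2/ln(0.033/0.02) = 1259.31 W

1259.31 W


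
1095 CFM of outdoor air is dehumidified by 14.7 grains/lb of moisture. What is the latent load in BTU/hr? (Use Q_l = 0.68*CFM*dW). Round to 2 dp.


Q = 0.68 * 1095 * 14.7 = 10945.62 BTU/hr

10945.62 BTU/hr


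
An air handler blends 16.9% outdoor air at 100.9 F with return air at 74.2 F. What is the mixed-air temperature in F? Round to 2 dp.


T_mix = 74.2 + (16.9/100)*(100.9-74.2) = 78.71 F

78.71 F


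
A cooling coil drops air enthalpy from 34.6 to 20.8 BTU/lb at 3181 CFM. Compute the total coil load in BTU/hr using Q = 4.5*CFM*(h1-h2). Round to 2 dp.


Q = 4.5 * 3181 * (34.6 - 20.8) = 197540.10 BTU/hr

197540.10 BTU/hr


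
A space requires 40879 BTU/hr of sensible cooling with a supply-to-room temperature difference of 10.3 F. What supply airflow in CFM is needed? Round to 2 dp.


CFM = 40879 / (1.08 * 10.3) = 3674.85

3674.85 CFM


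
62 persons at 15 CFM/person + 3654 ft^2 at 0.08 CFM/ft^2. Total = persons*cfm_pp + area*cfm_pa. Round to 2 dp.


Total = 62*15 + 3654*0.08 = 1222.32 CFM

1222.32 CFM


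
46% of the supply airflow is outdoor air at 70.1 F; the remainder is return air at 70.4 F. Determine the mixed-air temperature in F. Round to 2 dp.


T_mix = 0.46*70.1 + 0.54*70.4 = 70.26 F

70.26 F


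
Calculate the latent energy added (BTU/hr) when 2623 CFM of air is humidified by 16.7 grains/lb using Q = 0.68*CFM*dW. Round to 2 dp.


Q = 0.68 * 2623 * 16.7 = 29786.79 BTU/hr

29786.79 BTU/hr


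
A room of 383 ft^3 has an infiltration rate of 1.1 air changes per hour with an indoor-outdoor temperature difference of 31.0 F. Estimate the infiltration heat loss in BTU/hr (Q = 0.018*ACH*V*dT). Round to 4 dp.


Q = 0.018 * 1.1 * 383 * 31.0 = 235.0854 BTU/hr

235.0854 BTU/hr


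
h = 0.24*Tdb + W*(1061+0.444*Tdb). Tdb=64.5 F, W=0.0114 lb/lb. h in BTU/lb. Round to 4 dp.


h = 0.24*64.5 + 0.0114*(1061+0.444*64.5) = 27.9019 BTU/lb

27.9019 BTU/lb


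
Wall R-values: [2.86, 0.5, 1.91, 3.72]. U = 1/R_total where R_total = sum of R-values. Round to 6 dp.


R_total = 2.86 + 0.5 + 1.91 + 3.72 = 8.99
U = 1/8.99 = 0.111235

0.111235


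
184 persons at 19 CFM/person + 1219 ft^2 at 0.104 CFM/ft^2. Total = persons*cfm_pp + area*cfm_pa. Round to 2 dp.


Total = 184*19 + 1219*0.104 = 3622.78 CFM

3622.78 CFM


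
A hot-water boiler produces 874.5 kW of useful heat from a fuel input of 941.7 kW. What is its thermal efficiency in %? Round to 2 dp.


eta = (874.5/941.7)*100 = 92.86 %

92.86 %


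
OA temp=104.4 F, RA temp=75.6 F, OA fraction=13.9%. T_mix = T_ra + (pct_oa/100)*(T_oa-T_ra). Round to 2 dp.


T_mix = 75.6 + (13.9/100)*(104.4-75.6) = 79.60 F

79.60 F


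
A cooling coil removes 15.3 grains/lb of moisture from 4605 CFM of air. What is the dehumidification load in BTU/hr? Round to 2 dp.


Q = 0.68 * 4605 * 15.3 = 47910.42 BTU/hr

47910.42 BTU/hr


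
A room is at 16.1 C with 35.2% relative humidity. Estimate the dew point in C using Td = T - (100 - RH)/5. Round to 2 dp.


Td = 16.1 - (100-35.2)/5 = 3.14 C

3.14 C


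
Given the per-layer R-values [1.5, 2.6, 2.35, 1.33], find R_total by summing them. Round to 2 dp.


R_total = 1.5 + 2.6 + 2.35 + 1.33 = 7.78

7.78


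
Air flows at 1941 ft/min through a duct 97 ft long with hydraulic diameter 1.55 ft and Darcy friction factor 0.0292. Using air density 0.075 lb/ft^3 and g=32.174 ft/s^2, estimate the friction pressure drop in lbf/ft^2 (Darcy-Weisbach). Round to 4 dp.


v_fps = 1941/60 = 32.35 ft/s
dp = 0.0292*(97/1.55)*0.075*32.35^2/(2*32.174) = 2.2289 lbf/ft^2

2.2289 lbf/ft^2


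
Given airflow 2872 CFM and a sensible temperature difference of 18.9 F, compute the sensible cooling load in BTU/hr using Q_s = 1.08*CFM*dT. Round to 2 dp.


Q = 1.08 * 2872 * 18.9 = 58623.26 BTU/hr

58623.26 BTU/hr


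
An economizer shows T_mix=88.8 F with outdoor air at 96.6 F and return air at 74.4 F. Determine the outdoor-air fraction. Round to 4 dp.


frac = (88.8 - 74.4) / (96.6 - 74.4) = 0.6486

0.6486


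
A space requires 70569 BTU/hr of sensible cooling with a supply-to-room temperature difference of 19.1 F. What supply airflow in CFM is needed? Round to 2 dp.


CFM = 70569 / (1.08 * 19.1) = 3421.03

3421.03 CFM


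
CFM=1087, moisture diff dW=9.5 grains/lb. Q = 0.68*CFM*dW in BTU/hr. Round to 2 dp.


Q = 0.68 * 1087 * 9.5 = 7022.02 BTU/hr

7022.02 BTU/hr


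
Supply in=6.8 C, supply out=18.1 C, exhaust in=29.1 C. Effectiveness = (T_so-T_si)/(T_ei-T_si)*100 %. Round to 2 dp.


eff = (18.1-6.8)/(29.1-6.8)*100 = 50.67 %

50.67 %


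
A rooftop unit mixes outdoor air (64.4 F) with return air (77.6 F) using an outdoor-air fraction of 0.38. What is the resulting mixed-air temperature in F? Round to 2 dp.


T_mix = 0.38*64.4 + 0.62*77.6 = 72.58 F

72.58 F


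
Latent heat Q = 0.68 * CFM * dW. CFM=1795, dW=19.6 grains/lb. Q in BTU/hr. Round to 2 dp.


Q = 0.68 * 1795 * 19.6 = 23923.76 BTU/hr

23923.76 BTU/hr


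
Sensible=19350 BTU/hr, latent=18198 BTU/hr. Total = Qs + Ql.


Qt = 19350 + 18198 = 37548 BTU/hr

37548 BTU/hr


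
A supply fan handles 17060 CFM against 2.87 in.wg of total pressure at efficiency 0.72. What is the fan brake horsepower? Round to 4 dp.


BHP = 17060 * 2.87 / (6356 * 0.72) = 10.6990 hp

10.6990 hp


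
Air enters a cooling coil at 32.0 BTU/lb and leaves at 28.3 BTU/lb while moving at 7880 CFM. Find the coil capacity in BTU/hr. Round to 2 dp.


Q = 4.5 * 7880 * (32.0 - 28.3) = 131202.00 BTU/hr

131202.00 BTU/hr


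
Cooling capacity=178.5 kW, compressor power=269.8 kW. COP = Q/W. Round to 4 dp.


COP = 178.5 / 269.8 = 0.6616

0.6616


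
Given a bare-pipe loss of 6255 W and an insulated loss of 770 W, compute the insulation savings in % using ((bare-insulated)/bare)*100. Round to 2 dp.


Savings = ((6255-770)/6255)*100 = 87.69 %

87.69 %


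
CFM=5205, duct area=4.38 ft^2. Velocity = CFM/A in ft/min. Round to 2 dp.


V = 5205 / 4.38 = 1188.36 ft/min

1188.36 ft/min


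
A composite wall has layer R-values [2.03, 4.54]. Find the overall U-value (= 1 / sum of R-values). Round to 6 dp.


R_total = 2.03 + 4.54 = 6.57
U = 1/6.57 = 0.152207

0.152207


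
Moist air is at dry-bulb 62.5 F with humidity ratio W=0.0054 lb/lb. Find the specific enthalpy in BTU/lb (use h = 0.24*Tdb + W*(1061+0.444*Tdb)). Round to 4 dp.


h = 0.24*62.5 + 0.0054*(1061+0.444*62.5) = 20.8793 BTU/lb

20.8793 BTU/lb


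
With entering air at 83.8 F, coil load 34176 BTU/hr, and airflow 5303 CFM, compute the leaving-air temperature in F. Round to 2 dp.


dT = 34176/(1.08*5303) = 5.9673
T_leave = 83.8 - 5.9673 = 77.83 F

77.83 F


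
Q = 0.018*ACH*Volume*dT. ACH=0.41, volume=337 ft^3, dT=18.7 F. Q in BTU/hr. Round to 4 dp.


Q = 0.018 * 0.41 * 337 * 18.7 = 46.5080 BTU/hr

46.5080 BTU/hr


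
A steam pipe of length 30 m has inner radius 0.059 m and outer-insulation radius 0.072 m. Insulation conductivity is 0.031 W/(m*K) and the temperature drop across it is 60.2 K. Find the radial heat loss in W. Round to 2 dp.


Q = 2*pi*0.031*30*60.2/ln(0.072/0.059) = 1766.55 W

1766.55 W


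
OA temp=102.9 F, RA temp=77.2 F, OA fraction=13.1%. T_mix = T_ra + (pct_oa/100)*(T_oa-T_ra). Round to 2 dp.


T_mix = 77.2 + (13.1/100)*(102.9-77.2) = 80.57 F

80.57 F


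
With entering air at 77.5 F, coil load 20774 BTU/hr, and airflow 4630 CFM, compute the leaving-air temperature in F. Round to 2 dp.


dT = 20774/(1.08*4630) = 4.1545
T_leave = 77.5 - 4.1545 = 73.35 F

73.35 F


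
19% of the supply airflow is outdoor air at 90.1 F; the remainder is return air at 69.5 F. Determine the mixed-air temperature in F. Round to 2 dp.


T_mix = 0.19*90.1 + 0.81*69.5 = 73.41 F

73.41 F


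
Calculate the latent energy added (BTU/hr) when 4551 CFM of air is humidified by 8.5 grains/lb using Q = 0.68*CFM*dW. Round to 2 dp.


Q = 0.68 * 4551 * 8.5 = 26304.78 BTU/hr

26304.78 BTU/hr


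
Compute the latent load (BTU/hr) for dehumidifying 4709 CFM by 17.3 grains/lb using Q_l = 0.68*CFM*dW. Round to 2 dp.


Q = 0.68 * 4709 * 17.3 = 55396.68 BTU/hr

55396.68 BTU/hr


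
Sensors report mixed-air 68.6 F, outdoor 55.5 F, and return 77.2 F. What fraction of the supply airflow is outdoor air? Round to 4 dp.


frac = (68.6 - 77.2) / (55.5 - 77.2) = 0.3963

0.3963


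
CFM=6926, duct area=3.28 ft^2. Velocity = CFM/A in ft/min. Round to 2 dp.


V = 6926 / 3.28 = 2111.59 ft/min

2111.59 ft/min


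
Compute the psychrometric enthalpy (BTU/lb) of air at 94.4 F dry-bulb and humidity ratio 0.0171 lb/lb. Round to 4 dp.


h = 0.24*94.4 + 0.0171*(1061+0.444*94.4) = 41.5158 BTU/lb

41.5158 BTU/lb


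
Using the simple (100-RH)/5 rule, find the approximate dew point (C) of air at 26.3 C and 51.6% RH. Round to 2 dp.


Td = 26.3 - (100-51.6)/5 = 16.62 C

16.62 C


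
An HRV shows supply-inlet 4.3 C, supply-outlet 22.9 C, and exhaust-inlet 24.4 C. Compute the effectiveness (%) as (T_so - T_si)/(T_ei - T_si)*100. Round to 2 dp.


eff = (22.9-4.3)/(24.4-4.3)*100 = 92.54 %

92.54 %


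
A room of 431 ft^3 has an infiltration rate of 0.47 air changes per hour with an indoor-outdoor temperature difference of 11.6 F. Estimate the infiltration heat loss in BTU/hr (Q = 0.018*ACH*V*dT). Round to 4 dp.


Q = 0.018 * 0.47 * 431 * 11.6 = 42.2966 BTU/hr

42.2966 BTU/hr


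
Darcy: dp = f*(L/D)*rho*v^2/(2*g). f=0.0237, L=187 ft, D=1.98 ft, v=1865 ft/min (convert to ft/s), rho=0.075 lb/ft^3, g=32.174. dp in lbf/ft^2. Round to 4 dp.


v_fps = 1865/60 = 31.0833 ft/s
dp = 0.0237*(187/1.98)*0.075*31.0833^2/(2*32.174) = 2.5206 lbf/ft^2

2.5206 lbf/ft^2


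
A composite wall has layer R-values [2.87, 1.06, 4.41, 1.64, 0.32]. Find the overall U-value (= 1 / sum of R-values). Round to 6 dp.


R_total = 2.87 + 1.06 + 4.41 + 1.64 + 0.32 = 10.30
U = 1/10.30 = 0.097087

0.097087


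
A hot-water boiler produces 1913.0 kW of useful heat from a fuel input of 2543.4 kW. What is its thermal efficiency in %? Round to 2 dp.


eta = (1913.0/2543.4)*100 = 75.21 %

75.21 %


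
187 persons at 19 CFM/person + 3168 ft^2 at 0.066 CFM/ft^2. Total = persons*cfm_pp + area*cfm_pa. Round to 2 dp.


Total = 187*19 + 3168*0.066 = 3762.09 CFM

3762.09 CFM


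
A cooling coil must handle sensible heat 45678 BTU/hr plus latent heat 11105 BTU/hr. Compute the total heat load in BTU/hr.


Qt = 45678 + 11105 = 56783 BTU/hr

56783 BTU/hr


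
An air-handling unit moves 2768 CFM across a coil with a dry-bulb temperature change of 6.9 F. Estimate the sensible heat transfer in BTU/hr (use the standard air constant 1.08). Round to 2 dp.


Q = 1.08 * 2768 * 6.9 = 20627.14 BTU/hr

20627.14 BTU/hr


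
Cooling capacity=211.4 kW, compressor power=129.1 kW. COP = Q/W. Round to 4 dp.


COP = 211.4 / 129.1 = 1.6375

1.6375


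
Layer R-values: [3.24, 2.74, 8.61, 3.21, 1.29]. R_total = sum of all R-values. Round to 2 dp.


R_total = 3.24 + 2.74 + 8.61 + 3.21 + 1.29 = 19.09

19.09


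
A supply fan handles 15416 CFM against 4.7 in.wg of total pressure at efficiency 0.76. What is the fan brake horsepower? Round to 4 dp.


BHP = 15416 * 4.7 / (6356 * 0.76) = 14.9993 hp

14.9993 hp


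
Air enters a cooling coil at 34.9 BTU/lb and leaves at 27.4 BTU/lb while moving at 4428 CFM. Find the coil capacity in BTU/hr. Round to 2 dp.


Q = 4.5 * 4428 * (34.9 - 27.4) = 149445.00 BTU/hr

149445.00 BTU/hr


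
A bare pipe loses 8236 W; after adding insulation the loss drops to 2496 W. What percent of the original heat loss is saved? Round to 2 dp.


Savings = ((8236-2496)/8236)*100 = 69.69 %

69.69 %


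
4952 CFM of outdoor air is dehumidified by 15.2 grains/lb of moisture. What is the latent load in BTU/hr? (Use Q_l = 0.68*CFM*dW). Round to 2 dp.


Q = 0.68 * 4952 * 15.2 = 51183.87 BTU/hr

51183.87 BTU/hr


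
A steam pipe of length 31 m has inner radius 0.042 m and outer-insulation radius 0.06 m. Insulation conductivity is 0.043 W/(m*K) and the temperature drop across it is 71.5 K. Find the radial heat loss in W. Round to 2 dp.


Q = 2*pi*0.043*31*71.5/ln(0.06/0.042) = 1678.97 W

1678.97 W


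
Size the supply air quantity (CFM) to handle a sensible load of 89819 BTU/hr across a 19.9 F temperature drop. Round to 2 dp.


CFM = 89819 / (1.08 * 19.9) = 4179.18

4179.18 CFM


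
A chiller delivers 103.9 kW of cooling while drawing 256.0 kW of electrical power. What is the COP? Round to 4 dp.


COP = 103.9 / 256.0 = 0.4059

0.4059


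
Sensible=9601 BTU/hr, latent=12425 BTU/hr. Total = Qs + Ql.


Qt = 9601 + 12425 = 22026 BTU/hr

22026 BTU/hr


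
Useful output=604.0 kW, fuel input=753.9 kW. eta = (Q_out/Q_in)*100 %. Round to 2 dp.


eta = (604.0/753.9)*100 = 80.12 %

80.12 %


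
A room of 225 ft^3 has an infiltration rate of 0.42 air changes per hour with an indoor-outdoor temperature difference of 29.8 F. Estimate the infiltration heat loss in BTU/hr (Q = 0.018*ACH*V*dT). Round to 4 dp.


Q = 0.018 * 0.42 * 225 * 29.8 = 50.6898 BTU/hr

50.6898 BTU/hr


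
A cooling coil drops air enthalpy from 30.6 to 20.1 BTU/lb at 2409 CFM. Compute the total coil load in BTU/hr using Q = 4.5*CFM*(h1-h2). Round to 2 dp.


Q = 4.5 * 2409 * (30.6 - 20.1) = 113825.25 BTU/hr

113825.25 BTU/hr


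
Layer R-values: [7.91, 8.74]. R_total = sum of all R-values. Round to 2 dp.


R_total = 7.91 + 8.74 = 16.65

16.65


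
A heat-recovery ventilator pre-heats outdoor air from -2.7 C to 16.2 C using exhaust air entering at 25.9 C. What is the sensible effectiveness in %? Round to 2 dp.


eff = (16.2-(-2.7))/(25.9-(-2.7))*100 = 66.08 %

66.08 %


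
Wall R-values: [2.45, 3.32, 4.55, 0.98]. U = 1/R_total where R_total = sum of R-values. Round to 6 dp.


R_total = 2.45 + 3.32 + 4.55 + 0.98 = 11.30
U = 1/11.30 = 0.088496

0.088496


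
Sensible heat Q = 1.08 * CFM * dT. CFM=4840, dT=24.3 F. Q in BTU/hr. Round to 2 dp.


Q = 1.08 * 4840 * 24.3 = 127020.96 BTU/hr

127020.96 BTU/hr


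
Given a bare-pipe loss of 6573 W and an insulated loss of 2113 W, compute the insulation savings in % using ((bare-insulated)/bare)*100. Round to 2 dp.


Savings = ((6573-2113)/6573)*100 = 67.85 %

67.85 %


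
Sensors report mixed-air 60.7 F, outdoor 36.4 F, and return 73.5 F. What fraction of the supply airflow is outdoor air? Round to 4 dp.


frac = (60.7 - 73.5) / (36.4 - 73.5) = 0.3450

0.3450


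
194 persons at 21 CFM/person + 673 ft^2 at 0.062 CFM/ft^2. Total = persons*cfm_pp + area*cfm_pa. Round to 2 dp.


Total = 194*21 + 673*0.062 = 4115.73 CFM

4115.73 CFM


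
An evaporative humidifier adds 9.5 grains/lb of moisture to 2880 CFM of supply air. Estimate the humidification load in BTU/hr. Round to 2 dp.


Q = 0.68 * 2880 * 9.5 = 18604.80 BTU/hr

18604.80 BTU/hr


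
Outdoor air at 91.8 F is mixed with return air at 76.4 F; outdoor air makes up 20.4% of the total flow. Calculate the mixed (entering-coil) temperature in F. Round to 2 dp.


T_mix = 76.4 + (20.4/100)*(91.8-76.4) = 79.54 F

79.54 F


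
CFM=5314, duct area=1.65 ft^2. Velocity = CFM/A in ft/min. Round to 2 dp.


V = 5314 / 1.65 = 3220.61 ft/min

3220.61 ft/min


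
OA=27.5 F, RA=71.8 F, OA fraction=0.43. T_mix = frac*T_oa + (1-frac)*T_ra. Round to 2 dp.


T_mix = 0.43*27.5 + 0.57*71.8 = 52.75 F

52.75 F


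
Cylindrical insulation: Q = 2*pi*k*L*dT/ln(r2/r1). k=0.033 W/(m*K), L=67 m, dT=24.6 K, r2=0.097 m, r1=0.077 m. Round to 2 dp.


Q = 2*pi*0.033*67*24.6/ln(0.097/0.077) = 1480.03 W

1480.03 W


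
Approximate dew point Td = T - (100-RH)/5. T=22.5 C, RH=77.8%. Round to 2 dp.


Td = 22.5 - (100-77.8)/5 = 18.06 C

18.06 C


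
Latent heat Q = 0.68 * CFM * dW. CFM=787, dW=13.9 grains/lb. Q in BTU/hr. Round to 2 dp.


Q = 0.68 * 787 * 13.9 = 7438.72 BTU/hr

7438.72 BTU/hr


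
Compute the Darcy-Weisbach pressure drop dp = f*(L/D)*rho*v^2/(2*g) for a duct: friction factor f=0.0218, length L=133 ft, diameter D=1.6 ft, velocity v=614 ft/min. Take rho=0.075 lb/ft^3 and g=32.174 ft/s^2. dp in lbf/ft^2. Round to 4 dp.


v_fps = 614/60 = 10.2333 ft/s
dp = 0.0218*(133/1.6)*0.075*10.2333^2/(2*32.174) = 0.2212 lbf/ft^2

0.2212 lbf/ft^2


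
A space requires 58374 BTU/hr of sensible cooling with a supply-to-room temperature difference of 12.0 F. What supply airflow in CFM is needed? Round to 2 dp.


CFM = 58374 / (1.08 * 12.0) = 4504.17

4504.17 CFM


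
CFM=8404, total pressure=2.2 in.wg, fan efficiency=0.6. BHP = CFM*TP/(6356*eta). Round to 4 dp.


BHP = 8404 * 2.2 / (6356 * 0.6) = 4.8481 hp

4.8481 hp


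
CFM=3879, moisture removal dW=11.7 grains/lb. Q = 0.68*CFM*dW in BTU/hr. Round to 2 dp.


Q = 0.68 * 3879 * 11.7 = 30861.32 BTU/hr

30861.32 BTU/hr


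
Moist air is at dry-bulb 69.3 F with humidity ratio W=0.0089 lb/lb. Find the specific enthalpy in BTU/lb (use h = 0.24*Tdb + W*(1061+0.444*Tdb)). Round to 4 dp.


h = 0.24*69.3 + 0.0089*(1061+0.444*69.3) = 26.3487 BTU/lb

26.3487 BTU/lb


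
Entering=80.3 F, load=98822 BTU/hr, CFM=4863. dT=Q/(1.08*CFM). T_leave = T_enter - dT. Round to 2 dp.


dT = 98822/(1.08*4863) = 18.8159
T_leave = 80.3 - 18.8159 = 61.48 F

61.48 F


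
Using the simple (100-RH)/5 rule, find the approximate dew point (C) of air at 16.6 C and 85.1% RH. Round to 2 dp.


Td = 16.6 - (100-85.1)/5 = 13.62 C

13.62 C


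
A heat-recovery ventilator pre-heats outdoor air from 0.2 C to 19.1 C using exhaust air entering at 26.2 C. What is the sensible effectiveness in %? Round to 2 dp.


eff = (19.1-0.2)/(26.2-0.2)*100 = 72.69 %

72.69 %


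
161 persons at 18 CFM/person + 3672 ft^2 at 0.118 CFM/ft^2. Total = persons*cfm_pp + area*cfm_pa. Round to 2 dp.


Total = 161*18 + 3672*0.118 = 3331.30 CFM

3331.30 CFM


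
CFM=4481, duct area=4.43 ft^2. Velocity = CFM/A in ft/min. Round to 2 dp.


V = 4481 / 4.43 = 1011.51 ft/min

1011.51 ft/min


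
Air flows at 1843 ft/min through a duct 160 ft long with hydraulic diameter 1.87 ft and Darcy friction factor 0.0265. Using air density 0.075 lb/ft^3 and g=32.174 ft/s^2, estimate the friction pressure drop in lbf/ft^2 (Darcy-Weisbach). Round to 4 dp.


v_fps = 1843/60 = 30.7167 ft/s
dp = 0.0265*(160/1.87)*0.075*30.7167^2/(2*32.174) = 2.4934 lbf/ft^2

2.4934 lbf/ft^2


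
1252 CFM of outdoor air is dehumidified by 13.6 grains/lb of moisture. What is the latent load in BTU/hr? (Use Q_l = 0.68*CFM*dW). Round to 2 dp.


Q = 0.68 * 1252 * 13.6 = 11578.50 BTU/hr

11578.50 BTU/hr


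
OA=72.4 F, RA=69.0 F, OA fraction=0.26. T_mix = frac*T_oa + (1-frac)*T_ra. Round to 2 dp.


T_mix = 0.26*72.4 + 0.74*69.0 = 69.88 F

69.88 F


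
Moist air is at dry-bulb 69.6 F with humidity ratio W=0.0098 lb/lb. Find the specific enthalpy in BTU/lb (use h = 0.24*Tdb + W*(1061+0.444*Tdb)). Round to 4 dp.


h = 0.24*69.6 + 0.0098*(1061+0.444*69.6) = 27.4046 BTU/lb

27.4046 BTU/lb


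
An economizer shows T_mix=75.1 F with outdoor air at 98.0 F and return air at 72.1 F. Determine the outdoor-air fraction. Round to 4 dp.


frac = (75.1 - 72.1) / (98.0 - 72.1) = 0.1158

0.1158


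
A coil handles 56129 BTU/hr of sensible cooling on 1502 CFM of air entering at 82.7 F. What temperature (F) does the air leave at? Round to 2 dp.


dT = 56129/(1.08*1502) = 34.6014
T_leave = 82.7 - 34.6014 = 48.10 F

48.10 F


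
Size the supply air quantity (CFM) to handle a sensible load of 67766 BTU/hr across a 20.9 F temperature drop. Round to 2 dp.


CFM = 67766 / (1.08 * 20.9) = 3002.22

3002.22 CFM


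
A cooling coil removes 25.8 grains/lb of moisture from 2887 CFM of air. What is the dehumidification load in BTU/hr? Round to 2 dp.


Q = 0.68 * 2887 * 25.8 = 50649.53 BTU/hr

50649.53 BTU/hr


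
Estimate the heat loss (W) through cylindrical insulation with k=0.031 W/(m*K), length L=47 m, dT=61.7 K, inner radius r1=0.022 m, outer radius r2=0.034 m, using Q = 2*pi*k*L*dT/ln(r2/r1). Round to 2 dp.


Q = 2*pi*0.031*47*61.7/ln(0.034/0.022) = 1297.53 W

1297.53 W


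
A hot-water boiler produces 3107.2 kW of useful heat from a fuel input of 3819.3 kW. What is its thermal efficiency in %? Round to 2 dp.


eta = (3107.2/3819.3)*100 = 81.36 %

81.36 %


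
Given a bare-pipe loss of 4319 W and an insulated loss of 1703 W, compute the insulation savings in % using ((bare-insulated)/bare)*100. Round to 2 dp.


Savings = ((4319-1703)/4319)*100 = 60.57 %

60.57 %


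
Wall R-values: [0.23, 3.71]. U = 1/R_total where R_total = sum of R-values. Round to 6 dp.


R_total = 0.23 + 3.71 = 3.94
U = 1/3.94 = 0.253807

0.253807


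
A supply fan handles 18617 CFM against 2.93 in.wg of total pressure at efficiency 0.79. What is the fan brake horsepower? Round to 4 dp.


BHP = 18617 * 2.93 / (6356 * 0.79) = 10.8634 hp

10.8634 hp


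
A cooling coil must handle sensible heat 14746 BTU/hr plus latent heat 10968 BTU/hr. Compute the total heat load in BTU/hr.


Qt = 14746 + 10968 = 25714 BTU/hr

25714 BTU/hr


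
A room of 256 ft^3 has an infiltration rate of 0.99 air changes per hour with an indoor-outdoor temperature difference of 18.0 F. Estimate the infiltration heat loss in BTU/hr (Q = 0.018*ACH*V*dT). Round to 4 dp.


Q = 0.018 * 0.99 * 256 * 18.0 = 82.1146 BTU/hr

82.1146 BTU/hr


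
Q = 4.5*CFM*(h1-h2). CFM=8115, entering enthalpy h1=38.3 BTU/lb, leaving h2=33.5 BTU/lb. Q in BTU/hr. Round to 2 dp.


Q = 4.5 * 8115 * (38.3 - 33.5) = 175284.00 BTU/hr

175284.00 BTU/hr


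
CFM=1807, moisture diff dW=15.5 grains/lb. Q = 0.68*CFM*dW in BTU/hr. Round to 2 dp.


Q = 0.68 * 1807 * 15.5 = 19045.78 BTU/hr

19045.78 BTU/hr


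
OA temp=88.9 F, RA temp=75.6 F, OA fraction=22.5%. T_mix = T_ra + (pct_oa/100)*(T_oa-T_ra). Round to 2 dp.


T_mix = 75.6 + (22.5/100)*(88.9-75.6) = 78.59 F

78.59 F


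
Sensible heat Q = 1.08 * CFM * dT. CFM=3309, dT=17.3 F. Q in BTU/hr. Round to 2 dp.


Q = 1.08 * 3309 * 17.3 = 61825.36 BTU/hr

61825.36 BTU/hr


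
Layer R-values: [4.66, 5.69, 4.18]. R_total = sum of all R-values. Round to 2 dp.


R_total = 4.66 + 5.69 + 4.18 = 14.53

14.53


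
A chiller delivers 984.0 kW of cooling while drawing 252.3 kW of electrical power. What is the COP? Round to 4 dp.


COP = 984.0 / 252.3 = 3.9001

3.9001


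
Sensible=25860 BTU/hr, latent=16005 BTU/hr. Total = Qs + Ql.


Qt = 25860 + 16005 = 41865 BTU/hr

41865 BTU/hr


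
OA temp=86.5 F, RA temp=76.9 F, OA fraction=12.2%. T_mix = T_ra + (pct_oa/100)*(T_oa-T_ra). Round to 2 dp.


T_mix = 76.9 + (12.2/100)*(86.5-76.9) = 78.07 F

78.07 F


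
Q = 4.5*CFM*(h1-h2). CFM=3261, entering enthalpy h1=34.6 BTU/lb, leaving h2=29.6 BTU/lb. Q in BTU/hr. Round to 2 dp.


Q = 4.5 * 3261 * (34.6 - 29.6) = 73372.50 BTU/hr

73372.50 BTU/hr


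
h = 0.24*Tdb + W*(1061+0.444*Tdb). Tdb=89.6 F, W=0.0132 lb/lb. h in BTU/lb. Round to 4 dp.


h = 0.24*89.6 + 0.0132*(1061+0.444*89.6) = 36.0343 BTU/lb

36.0343 BTU/lb


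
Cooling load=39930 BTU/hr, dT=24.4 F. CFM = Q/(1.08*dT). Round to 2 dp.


CFM = 39930 / (1.08 * 24.4) = 1515.26

1515.26 CFM


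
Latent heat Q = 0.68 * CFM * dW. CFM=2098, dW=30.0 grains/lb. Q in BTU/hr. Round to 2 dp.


Q = 0.68 * 2098 * 30.0 = 42799.20 BTU/hr

42799.20 BTU/hr


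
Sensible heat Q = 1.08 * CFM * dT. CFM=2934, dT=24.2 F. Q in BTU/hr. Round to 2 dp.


Q = 1.08 * 2934 * 24.2 = 76683.02 BTU/hr

76683.02 BTU/hr


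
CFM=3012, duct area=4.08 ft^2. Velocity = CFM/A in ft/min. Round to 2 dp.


V = 3012 / 4.08 = 738.24 ft/min

738.24 ft/min


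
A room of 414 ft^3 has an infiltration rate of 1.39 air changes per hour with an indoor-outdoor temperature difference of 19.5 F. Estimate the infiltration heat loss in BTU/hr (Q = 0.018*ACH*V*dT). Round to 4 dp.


Q = 0.018 * 1.39 * 414 * 19.5 = 201.9865 BTU/hr

201.9865 BTU/hr


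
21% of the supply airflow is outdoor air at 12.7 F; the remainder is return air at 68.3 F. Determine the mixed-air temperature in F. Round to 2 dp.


T_mix = 0.21*12.7 + 0.79*68.3 = 56.62 F

56.62 F


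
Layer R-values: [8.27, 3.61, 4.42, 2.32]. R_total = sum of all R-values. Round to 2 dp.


R_total = 8.27 + 3.61 + 4.42 + 2.32 = 18.62

18.62


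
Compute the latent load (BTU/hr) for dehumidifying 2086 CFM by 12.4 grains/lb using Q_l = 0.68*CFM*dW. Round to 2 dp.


Q = 0.68 * 2086 * 12.4 = 17589.15 BTU/hr

17589.15 BTU/hr


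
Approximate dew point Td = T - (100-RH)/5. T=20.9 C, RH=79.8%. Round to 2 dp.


Td = 20.9 - (100-79.8)/5 = 16.86 C

16.86 C


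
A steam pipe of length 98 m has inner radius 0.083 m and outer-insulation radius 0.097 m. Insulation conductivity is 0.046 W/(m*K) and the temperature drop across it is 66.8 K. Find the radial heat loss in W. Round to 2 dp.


Q = 2*pi*0.046*98*66.8/ln(0.097/0.083) = 12138.83 W

12138.83 W


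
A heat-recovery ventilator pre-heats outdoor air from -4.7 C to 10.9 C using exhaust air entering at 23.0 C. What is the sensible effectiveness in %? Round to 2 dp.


eff = (10.9-(-4.7))/(23.0-(-4.7))*100 = 56.32 %

56.32 %


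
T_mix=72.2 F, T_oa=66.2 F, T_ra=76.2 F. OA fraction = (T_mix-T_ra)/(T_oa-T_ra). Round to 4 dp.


frac = (72.2 - 76.2) / (66.2 - 76.2) = 0.4000

0.4000


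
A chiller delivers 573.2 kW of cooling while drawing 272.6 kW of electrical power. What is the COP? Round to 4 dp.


COP = 573.2 / 272.6 = 2.1027

2.1027


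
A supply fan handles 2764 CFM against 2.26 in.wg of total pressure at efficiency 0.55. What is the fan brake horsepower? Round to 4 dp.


BHP = 2764 * 2.26 / (6356 * 0.55) = 1.7869 hp

1.7869 hp


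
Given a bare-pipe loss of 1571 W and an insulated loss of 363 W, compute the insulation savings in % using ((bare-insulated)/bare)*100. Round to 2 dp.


Savings = ((1571-363)/1571)*100 = 76.89 %

76.89 %


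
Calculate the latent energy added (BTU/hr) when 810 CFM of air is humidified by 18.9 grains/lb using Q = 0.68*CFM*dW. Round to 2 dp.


Q = 0.68 * 810 * 18.9 = 10410.12 BTU/hr

10410.12 BTU/hr


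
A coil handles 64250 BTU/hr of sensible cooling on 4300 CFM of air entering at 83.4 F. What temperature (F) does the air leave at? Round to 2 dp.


dT = 64250/(1.08*4300) = 13.8351
T_leave = 83.4 - 13.8351 = 69.56 F

69.56 F


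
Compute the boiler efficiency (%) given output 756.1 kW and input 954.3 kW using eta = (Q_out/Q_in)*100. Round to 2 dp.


eta = (756.1/954.3)*100 = 79.23 %

79.23 %


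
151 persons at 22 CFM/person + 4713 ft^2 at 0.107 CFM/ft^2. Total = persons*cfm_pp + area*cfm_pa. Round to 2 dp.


Total = 151*22 + 4713*0.107 = 3826.29 CFM

3826.29 CFM


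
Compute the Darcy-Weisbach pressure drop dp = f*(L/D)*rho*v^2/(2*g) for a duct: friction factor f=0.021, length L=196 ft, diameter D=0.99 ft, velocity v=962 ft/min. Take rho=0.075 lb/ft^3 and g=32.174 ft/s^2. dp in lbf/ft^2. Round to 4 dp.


v_fps = 962/60 = 16.0333 ft/s
dp = 0.021*(196/0.99)*0.075*16.0333^2/(2*32.174) = 1.2457 lbf/ft^2

1.2457 lbf/ft^2


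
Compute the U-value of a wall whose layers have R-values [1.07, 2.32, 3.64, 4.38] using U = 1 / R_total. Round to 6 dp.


R_total = 1.07 + 2.32 + 3.64 + 4.38 = 11.41
U = 1/11.41 = 0.087642

0.087642


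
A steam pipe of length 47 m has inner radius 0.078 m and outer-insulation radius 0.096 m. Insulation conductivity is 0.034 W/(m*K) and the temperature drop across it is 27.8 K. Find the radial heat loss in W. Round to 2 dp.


Q = 2*pi*0.034*47*27.8/ln(0.096/0.078) = 1344.29 W

1344.29 W


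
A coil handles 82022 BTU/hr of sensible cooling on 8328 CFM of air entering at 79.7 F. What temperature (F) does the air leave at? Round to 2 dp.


dT = 82022/(1.08*8328) = 9.1194
T_leave = 79.7 - 9.1194 = 70.58 F

70.58 F


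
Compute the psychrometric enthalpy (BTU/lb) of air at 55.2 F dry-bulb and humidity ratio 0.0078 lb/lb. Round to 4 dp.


h = 0.24*55.2 + 0.0078*(1061+0.444*55.2) = 21.7150 BTU/lb

21.7150 BTU/lb


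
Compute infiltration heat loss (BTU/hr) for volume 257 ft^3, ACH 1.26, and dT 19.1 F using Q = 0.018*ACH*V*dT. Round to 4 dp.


Q = 0.018 * 1.26 * 257 * 19.1 = 111.3293 BTU/hr

111.3293 BTU/hr


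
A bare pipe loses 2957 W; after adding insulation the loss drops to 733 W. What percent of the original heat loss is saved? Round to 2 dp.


Savings = ((2957-733)/2957)*100 = 75.21 %

75.21 %


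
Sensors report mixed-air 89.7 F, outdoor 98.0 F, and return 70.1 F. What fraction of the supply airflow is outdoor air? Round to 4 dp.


frac = (89.7 - 70.1) / (98.0 - 70.1) = 0.7025

0.7025


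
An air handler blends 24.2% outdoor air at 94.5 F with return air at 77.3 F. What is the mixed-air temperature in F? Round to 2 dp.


T_mix = 77.3 + (24.2/100)*(94.5-77.3) = 81.46 F

81.46 F


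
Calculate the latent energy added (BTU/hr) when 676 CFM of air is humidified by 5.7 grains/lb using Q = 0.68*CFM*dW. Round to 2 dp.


Q = 0.68 * 676 * 5.7 = 2620.18 BTU/hr

2620.18 BTU/hr


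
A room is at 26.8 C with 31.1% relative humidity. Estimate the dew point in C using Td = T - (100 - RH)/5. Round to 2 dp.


Td = 26.8 - (100-31.1)/5 = 13.02 C

13.02 C


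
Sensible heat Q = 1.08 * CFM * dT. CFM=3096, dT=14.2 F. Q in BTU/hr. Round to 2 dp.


Q = 1.08 * 3096 * 14.2 = 47480.26 BTU/hr

47480.26 BTU/hr


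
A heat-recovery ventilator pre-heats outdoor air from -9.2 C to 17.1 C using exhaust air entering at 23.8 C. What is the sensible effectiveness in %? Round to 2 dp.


eff = (17.1-(-9.2))/(23.8-(-9.2))*100 = 79.70 %

79.70 %


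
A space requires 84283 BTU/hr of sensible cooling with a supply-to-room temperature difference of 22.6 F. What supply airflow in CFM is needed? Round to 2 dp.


CFM = 84283 / (1.08 * 22.6) = 3453.09

3453.09 CFM


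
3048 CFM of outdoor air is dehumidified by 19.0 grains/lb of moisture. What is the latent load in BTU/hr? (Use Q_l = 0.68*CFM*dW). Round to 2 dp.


Q = 0.68 * 3048 * 19.0 = 39380.16 BTU/hr

39380.16 BTU/hr


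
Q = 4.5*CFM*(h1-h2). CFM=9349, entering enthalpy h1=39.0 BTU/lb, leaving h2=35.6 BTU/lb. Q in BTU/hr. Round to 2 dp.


Q = 4.5 * 9349 * (39.0 - 35.6) = 143039.70 BTU/hr

143039.70 BTU/hr


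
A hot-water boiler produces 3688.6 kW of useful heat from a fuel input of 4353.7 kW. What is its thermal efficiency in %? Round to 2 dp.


eta = (3688.6/4353.7)*100 = 84.72 %

84.72 %


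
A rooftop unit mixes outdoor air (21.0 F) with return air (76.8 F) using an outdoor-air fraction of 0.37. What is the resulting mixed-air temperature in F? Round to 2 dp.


T_mix = 0.37*21.0 + 0.63*76.8 = 56.15 F

56.15 F


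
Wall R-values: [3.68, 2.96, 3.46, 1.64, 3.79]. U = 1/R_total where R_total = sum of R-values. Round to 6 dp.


R_total = 3.68 + 2.96 + 3.46 + 1.64 + 3.79 = 15.53
U = 1/15.53 = 0.064392

0.064392


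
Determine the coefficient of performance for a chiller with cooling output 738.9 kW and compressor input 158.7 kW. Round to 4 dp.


COP = 738.9 / 158.7 = 4.6560

4.6560


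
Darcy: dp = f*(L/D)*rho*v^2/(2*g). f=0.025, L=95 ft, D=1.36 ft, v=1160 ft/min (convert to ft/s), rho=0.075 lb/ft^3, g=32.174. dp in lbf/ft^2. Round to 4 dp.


v_fps = 1160/60 = 19.3333 ft/s
dp = 0.025*(95/1.36)*0.075*19.3333^2/(2*32.174) = 0.7608 lbf/ft^2

0.7608 lbf/ft^2


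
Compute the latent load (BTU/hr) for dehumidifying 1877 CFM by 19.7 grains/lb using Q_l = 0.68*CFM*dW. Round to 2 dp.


Q = 0.68 * 1877 * 19.7 = 25144.29 BTU/hr

25144.29 BTU/hr
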